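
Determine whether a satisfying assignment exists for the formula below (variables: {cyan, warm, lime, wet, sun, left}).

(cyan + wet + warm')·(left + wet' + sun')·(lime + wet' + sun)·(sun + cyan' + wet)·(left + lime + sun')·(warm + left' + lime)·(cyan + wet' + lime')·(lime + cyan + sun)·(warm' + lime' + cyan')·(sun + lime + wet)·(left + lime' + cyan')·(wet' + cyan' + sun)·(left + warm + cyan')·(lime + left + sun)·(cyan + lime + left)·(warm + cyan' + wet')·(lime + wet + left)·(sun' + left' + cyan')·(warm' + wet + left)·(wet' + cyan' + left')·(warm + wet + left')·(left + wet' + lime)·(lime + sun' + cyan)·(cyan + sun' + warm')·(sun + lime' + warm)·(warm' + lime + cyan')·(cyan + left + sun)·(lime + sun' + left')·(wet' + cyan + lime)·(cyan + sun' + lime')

No, unsatisfiable

Try cyan = 1.
Try sun = 1.
From the singleton clause (left'), left = 0.
From the singleton clause (wet'), wet = 0.
From the singleton clause (lime), lime = 1.
That conflicts with the unit clause (lime').
Undo sun and try sun = 0.
From the singleton clause (wet), wet = 1.
That conflicts with the unit clause (wet').
Both values of sun lead to a conflict.
Undo cyan and try cyan = 0.
Try wet = 1.
From the singleton clause (lime'), lime = 0.
That conflicts with the unit clause (lime).
Undo wet and try wet = 0.
From the singleton clause (warm'), warm = 0.
From the singleton clause (left'), left = 0.
From the singleton clause (lime), lime = 1.
From the singleton clause (sun), sun = 1.
That conflicts with the unit clause (sun').
Both values of wet lead to a conflict.
Both values of cyan lead to a conflict.
No assignment satisfies every clause.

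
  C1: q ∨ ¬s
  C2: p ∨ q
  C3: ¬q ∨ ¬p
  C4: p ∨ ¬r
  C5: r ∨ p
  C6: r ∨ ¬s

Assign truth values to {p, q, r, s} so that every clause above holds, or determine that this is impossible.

Suppose q = False.
The clause (¬s) is unit, so s = False.
The clause (p) is unit, so p = True.
Every clause is now satisfied; r is unconstrained.

p=True, q=False, r=True, s=False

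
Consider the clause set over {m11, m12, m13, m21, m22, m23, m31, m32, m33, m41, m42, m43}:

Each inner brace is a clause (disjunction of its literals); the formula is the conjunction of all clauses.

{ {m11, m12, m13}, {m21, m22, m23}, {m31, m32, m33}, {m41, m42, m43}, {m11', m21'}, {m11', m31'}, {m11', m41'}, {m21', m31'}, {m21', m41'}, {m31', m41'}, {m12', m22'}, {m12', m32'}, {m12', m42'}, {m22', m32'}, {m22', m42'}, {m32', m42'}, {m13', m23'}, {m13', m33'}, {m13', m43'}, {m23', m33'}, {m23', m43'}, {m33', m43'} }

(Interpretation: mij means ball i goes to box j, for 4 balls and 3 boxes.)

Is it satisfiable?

Branch on m11: set m11 = 0.
Branch on m12: set m12 = 1.
From the singleton clause (m22'), m22 = 0.
From the singleton clause (m32'), m32 = 0.
From the singleton clause (m42'), m42 = 0.
Branch on m21: set m21 = 1.
From the singleton clause (m31'), m31 = 0.
From the singleton clause (m33), m33 = 1.
From the singleton clause (m41'), m41 = 0.
From the singleton clause (m43), m43 = 1.
Now (m43') is unsatisfied and unit — conflict.
Backtrack on m21: now try m21 = 0.
From the singleton clause (m23), m23 = 1.
From the singleton clause (m13'), m13 = 0.
From the singleton clause (m33'), m33 = 0.
From the singleton clause (m31), m31 = 1.
From the singleton clause (m41'), m41 = 0.
From the singleton clause (m43), m43 = 1.
Now (m43') is unsatisfied and unit — conflict.
Neither m21 = 1 nor m21 = 0 works.
Backtrack on m12: now try m12 = 0.
From the singleton clause (m13), m13 = 1.
From the singleton clause (m23'), m23 = 0.
From the singleton clause (m33'), m33 = 0.
From the singleton clause (m43'), m43 = 0.
Branch on m21: set m21 = 1.
From the singleton clause (m31'), m31 = 0.
From the singleton clause (m32), m32 = 1.
From the singleton clause (m41'), m41 = 0.
From the singleton clause (m42), m42 = 1.
Now (m42') is unsatisfied and unit — conflict.
Backtrack on m21: now try m21 = 0.
From the singleton clause (m22), m22 = 1.
From the singleton clause (m32'), m32 = 0.
From the singleton clause (m31), m31 = 1.
From the singleton clause (m41'), m41 = 0.
From the singleton clause (m42), m42 = 1.
Now (m42') is unsatisfied and unit — conflict.
Neither m21 = 1 nor m21 = 0 works.
Neither m12 = 1 nor m12 = 0 works.
Backtrack on m11: now try m11 = 1.
From the singleton clause (m21'), m21 = 0.
From the singleton clause (m31'), m31 = 0.
From the singleton clause (m41'), m41 = 0.
Branch on m22: set m22 = 1.
From the singleton clause (m12'), m12 = 0.
From the singleton clause (m32'), m32 = 0.
From the singleton clause (m33), m33 = 1.
From the singleton clause (m42'), m42 = 0.
From the singleton clause (m43), m43 = 1.
Now (m43') is unsatisfied and unit — conflict.
Backtrack on m22: now try m22 = 0.
From the singleton clause (m23), m23 = 1.
From the singleton clause (m13'), m13 = 0.
From the singleton clause (m33'), m33 = 0.
From the singleton clause (m32), m32 = 1.
From the singleton clause (m12'), m12 = 0.
From the singleton clause (m42'), m42 = 0.
From the singleton clause (m43), m43 = 1.
Now (m43') is unsatisfied and unit — conflict.
Neither m22 = 1 nor m22 = 0 works.
Neither m11 = 1 nor m11 = 0 works.
No assignment satisfies every clause.

No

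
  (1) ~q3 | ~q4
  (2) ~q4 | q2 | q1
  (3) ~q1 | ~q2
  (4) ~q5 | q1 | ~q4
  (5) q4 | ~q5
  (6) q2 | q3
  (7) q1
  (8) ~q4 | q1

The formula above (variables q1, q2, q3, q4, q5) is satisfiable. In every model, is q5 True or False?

False

Suppose q5 = 1.
From the singleton clause (q4), q4 = 1.
From the singleton clause (~q3), q3 = 0.
From the singleton clause (q1), q1 = 1.
From the singleton clause (~q2), q2 = 0.
That conflicts with the unit clause (q2).
So every satisfying assignment has q5 = False.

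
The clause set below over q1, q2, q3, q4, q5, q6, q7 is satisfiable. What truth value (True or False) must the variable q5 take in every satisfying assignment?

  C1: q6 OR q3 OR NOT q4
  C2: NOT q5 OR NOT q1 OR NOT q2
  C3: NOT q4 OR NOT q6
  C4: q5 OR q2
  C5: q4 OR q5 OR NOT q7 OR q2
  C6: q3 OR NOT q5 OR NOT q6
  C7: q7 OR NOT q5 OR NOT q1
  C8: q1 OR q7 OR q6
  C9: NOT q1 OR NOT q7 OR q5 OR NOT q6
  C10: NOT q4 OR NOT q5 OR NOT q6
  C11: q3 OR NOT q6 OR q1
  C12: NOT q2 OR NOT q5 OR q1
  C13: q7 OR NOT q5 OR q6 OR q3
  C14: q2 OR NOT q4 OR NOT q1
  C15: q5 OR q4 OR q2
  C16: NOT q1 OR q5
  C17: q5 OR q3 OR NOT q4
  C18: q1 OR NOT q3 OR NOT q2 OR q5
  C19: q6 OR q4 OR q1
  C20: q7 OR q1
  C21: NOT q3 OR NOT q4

Suppose q5 = false.
The clause (q2) is unit, so q2 = true.
The clause (NOT q1) is unit, so q1 = false.
The clause (NOT q3) is unit, so q3 = false.
The clause (NOT q6) is unit, so q6 = false.
The clause (NOT q4) is unit, so q4 = false.
But (q4) is also a unit clause — contradiction.
So every satisfying assignment has q5 = True.

True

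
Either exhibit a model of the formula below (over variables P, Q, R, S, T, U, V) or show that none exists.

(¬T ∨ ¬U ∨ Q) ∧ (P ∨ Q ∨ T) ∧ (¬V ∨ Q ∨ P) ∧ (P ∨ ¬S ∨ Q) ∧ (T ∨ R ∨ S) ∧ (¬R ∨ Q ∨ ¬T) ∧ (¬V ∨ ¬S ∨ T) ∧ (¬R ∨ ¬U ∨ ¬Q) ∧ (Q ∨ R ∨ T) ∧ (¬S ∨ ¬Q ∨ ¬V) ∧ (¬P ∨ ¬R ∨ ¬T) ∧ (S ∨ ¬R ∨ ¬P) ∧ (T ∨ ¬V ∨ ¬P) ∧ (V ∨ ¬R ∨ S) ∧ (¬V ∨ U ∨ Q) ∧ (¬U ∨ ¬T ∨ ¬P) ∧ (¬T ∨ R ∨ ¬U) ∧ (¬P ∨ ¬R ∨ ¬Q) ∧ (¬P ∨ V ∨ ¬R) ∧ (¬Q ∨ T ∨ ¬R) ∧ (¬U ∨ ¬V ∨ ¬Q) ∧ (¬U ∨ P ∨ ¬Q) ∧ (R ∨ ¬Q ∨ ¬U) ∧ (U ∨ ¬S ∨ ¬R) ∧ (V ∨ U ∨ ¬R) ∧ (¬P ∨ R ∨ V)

P ↦ False, Q ↦ True, R ↦ False, S ↦ False, T ↦ True, U ↦ False, V ↦ True

Try T = True.
Try U = False.
Try R = False.
Try V = True.
The clause (Q) is unit, so Q = True.
The clause (¬S) is unit, so S = False.
Every clause is now satisfied; P is unconstrained.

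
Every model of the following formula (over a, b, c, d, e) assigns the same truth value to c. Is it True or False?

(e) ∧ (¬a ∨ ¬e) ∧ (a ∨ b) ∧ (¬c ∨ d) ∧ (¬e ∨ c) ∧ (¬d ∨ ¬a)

True

Suppose c = False.
Unit clause (e) forces e = True.
But (¬e) is also a unit clause — contradiction.
So every satisfying assignment has c = True.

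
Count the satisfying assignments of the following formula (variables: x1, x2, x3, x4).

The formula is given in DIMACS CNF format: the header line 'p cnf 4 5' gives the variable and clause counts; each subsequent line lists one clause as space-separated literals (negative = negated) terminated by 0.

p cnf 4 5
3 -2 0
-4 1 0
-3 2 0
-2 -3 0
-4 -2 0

There are 2^4 = 16 truth assignments over (x1, x2, x3, x4).
Split on x3. With x3 = True, the clauses containing x3 are satisfied and ¬x3 drops from the rest; 0 of the 2^3 = 8 assignments to the other variables satisfy what remains.
With x3 = False, by the same count on the reduced clause set, 3 assignments work.
(One model: x1=F, x2=F, x3=F, x4=F.)
Total: 0 + 3 = 3.

3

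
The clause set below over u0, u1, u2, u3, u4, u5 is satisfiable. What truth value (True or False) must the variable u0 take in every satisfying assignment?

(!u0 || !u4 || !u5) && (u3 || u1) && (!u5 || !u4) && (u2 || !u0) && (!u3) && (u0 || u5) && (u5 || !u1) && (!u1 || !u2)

Suppose u0 = true.
The clause (u2) is unit, so u2 = true.
The clause (!u3) is unit, so u3 = false.
The clause (u1) is unit, so u1 = true.
That conflicts with the unit clause (!u1).
So every satisfying assignment has u0 = False.

False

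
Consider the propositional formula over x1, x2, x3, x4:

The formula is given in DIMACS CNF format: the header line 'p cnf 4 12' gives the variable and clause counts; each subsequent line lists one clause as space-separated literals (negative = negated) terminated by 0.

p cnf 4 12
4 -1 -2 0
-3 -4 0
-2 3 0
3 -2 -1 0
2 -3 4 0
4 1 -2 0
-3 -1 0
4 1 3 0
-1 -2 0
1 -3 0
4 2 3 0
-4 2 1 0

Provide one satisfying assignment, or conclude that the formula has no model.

x1: True, x2: False, x3: False, x4: True

Case x3 = False:
The clause (¬x2) is unit, so x2 = False.
The clause (x4) is unit, so x4 = True.
The clause (x1) is unit, so x1 = True.
Every clause now holds.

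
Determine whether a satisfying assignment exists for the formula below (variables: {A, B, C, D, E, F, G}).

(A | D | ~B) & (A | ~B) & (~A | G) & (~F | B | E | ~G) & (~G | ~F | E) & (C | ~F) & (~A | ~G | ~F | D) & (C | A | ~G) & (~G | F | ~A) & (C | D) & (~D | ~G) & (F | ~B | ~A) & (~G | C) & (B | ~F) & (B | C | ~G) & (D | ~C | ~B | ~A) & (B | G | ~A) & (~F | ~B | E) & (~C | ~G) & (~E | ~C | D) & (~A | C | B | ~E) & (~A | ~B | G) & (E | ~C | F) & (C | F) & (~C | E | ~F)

Branch on A: set A = 0.
(~B) alone gives B = 0.
(~F) alone gives F = 0.
(C) alone gives C = 1.
(~G) alone gives G = 0.
(E) alone gives E = 1.
(D) alone gives D = 1.
This assignment satisfies each clause.
A satisfying assignment: A=0, B=0, C=1, D=1, E=1, F=0, G=0.

Yes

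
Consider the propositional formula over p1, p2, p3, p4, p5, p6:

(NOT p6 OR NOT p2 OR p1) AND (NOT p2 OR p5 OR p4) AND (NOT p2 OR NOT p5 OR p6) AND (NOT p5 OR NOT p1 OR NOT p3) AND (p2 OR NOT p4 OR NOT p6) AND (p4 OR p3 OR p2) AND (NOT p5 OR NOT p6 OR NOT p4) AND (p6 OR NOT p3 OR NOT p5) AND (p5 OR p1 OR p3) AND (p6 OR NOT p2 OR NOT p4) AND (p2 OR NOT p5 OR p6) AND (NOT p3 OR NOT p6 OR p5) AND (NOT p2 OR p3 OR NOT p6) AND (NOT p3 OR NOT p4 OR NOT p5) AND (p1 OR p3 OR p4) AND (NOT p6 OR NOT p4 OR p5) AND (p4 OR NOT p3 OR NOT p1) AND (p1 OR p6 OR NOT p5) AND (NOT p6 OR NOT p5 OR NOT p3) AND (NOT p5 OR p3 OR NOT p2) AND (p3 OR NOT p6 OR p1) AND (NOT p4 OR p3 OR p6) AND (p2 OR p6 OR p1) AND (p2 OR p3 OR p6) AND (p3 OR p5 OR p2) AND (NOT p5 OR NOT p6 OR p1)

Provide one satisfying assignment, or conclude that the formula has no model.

Case p6 = false:
Case p2 = false:
From the singleton clause (NOT p5), p5 = false.
From the singleton clause (p1), p1 = true.
From the singleton clause (p3), p3 = true.
From the singleton clause (p4), p4 = true.
Every clause now holds.

p1=true,  p2=false,  p3=true,  p4=true,  p5=false,  p6=false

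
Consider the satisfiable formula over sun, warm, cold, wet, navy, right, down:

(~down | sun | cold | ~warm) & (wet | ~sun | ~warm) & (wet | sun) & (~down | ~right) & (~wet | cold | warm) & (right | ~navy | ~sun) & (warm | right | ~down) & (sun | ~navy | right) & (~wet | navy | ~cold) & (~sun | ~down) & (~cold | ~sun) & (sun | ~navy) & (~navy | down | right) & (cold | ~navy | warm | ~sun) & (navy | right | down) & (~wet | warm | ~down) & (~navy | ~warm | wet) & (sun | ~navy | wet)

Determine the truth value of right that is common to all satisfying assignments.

True

Suppose right = 0.
Case wet = 1:
Case cold = 1:
The clause (navy) is unit, so navy = 1.
The clause (~sun) is unit, so sun = 0.
Now (sun) is unsatisfied and unit — conflict.
So cold must be the other value — set cold = 0.
The clause (warm) is unit, so warm = 1.
Case down = 0:
The clause (~navy) is unit, so navy = 0.
Now (navy) is unsatisfied and unit — conflict.
So down must be the other value — set down = 1.
The clause (sun) is unit, so sun = 1.
Now (~sun) is unsatisfied and unit — conflict.
Both values of down lead to a conflict.
Both values of cold lead to a conflict.
So wet must be the other value — set wet = 0.
The clause (sun) is unit, so sun = 1.
The clause (~warm) is unit, so warm = 0.
The clause (~navy) is unit, so navy = 0.
The clause (~down) is unit, so down = 0.
Now (down) is unsatisfied and unit — conflict.
Both values of wet lead to a conflict.
So every satisfying assignment has right = True.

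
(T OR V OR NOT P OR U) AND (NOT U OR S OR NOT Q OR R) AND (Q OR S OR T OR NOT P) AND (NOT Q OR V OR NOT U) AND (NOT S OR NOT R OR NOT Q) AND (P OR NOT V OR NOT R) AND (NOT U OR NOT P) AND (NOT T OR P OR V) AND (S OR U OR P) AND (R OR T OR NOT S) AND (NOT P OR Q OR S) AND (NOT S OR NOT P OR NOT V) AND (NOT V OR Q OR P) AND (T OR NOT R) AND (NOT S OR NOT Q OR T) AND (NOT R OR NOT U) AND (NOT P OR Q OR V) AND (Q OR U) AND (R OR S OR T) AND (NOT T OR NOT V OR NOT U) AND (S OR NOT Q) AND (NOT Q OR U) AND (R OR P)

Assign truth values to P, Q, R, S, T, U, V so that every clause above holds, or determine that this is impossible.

Try U = false.
From the singleton clause (Q), Q = true.
But (NOT Q) is also a unit clause — contradiction.
So U must be the other value — set U = true.
From the singleton clause (NOT P), P = false.
From the singleton clause (NOT R), R = false.
But (R) is also a unit clause — contradiction.
Both values of U lead to a conflict.

UNSATISFIABLE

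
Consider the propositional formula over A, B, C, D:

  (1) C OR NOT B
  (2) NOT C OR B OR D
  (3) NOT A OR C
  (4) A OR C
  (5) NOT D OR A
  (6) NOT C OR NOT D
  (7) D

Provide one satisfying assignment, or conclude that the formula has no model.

UNSATISFIABLE

Unit clause (D) forces D = true.
Unit clause (A) forces A = true.
Unit clause (C) forces C = true.
Now (NOT C) is unsatisfied and unit — conflict.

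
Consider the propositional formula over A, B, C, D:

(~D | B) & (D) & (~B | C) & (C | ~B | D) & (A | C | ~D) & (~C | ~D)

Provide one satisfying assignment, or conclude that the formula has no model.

From the singleton clause (D), D = 1.
From the singleton clause (B), B = 1.
From the singleton clause (C), C = 1.
Now (~C) is unsatisfied and unit — conflict.

UNSATISFIABLE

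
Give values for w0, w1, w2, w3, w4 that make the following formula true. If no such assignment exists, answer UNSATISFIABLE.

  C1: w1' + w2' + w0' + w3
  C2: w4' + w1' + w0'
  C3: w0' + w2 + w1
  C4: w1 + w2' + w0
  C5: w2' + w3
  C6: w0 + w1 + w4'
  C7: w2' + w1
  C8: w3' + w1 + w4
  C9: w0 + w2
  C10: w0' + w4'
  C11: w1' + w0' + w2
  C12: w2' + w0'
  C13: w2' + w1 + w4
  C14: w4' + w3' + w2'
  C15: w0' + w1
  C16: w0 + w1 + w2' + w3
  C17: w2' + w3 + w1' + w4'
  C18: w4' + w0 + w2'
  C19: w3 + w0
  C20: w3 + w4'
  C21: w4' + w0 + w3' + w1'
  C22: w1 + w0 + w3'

Branch on w2: set w2 = 1.
From the singleton clause (w3), w3 = 1.
From the singleton clause (w1), w1 = 1.
From the singleton clause (w0'), w0 = 0.
From the singleton clause (w4'), w4 = 0.
This assignment satisfies each clause.

w0: 0; w1: 1; w2: 1; w3: 1; w4: 0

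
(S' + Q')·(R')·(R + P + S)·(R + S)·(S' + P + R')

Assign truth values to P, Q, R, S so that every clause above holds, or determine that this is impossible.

P=1; Q=0; R=0; S=1

The clause (R') is unit, so R = 0.
The clause (S) is unit, so S = 1.
The clause (Q') is unit, so Q = 0.
All clauses hold; P can take either value.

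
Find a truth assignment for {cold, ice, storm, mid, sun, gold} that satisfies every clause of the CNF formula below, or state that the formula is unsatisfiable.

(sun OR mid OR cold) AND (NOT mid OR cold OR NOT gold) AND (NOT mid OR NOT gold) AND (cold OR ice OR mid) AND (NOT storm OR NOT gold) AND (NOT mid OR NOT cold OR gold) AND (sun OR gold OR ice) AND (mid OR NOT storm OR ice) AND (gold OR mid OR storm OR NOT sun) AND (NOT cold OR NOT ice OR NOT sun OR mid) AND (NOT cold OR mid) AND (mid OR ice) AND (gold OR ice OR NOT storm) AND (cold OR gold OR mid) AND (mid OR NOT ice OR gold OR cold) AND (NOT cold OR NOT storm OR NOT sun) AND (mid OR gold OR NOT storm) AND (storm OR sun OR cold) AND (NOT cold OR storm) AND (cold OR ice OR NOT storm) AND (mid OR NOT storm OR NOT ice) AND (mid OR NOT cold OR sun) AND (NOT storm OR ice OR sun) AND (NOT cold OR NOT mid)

Suppose mid = true.
The clause (NOT gold) is unit, so gold = false.
The clause (NOT cold) is unit, so cold = false.
Suppose sun = false.
The clause (ice) is unit, so ice = true.
The clause (storm) is unit, so storm = true.
This assignment satisfies each clause.

cold=false, ice=true, storm=true, mid=true, sun=false, gold=false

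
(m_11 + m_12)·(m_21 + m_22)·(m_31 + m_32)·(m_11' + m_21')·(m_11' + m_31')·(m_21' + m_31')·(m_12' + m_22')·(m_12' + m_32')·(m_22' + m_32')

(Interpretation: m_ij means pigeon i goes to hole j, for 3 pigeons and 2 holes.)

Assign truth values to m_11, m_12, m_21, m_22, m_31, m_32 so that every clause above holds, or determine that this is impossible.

UNSATISFIABLE

Case m_11 = 1:
Unit clause (m_21') forces m_21 = 0.
Unit clause (m_22) forces m_22 = 1.
Unit clause (m_31') forces m_31 = 0.
Unit clause (m_32) forces m_32 = 1.
That conflicts with the unit clause (m_32').
That branch fails; take m_11 = 0 instead.
Unit clause (m_12) forces m_12 = 1.
Unit clause (m_22') forces m_22 = 0.
Unit clause (m_21) forces m_21 = 1.
Unit clause (m_31') forces m_31 = 0.
Unit clause (m_32) forces m_32 = 1.
That conflicts with the unit clause (m_32').
Neither m_11 = 1 nor m_11 = 0 works.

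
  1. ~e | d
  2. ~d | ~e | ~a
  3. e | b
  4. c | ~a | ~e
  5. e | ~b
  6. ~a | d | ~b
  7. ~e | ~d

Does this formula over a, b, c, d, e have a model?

Try e = 0.
From the singleton clause (b), b = 1.
That conflicts with the unit clause (~b).
Undo e and try e = 1.
From the singleton clause (d), d = 1.
That conflicts with the unit clause (~d).
Neither e = 1 nor e = 0 works.
No assignment satisfies every clause.

Unsatisfiable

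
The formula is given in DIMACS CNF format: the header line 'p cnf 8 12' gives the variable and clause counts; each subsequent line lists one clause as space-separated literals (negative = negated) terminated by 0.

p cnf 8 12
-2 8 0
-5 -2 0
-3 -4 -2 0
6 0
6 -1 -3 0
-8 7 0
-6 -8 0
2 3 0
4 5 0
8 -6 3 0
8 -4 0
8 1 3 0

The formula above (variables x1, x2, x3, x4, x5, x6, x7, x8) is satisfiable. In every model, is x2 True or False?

Suppose x2 = True.
From the singleton clause (x8), x8 = True.
From the singleton clause (¬x5), x5 = False.
From the singleton clause (x6), x6 = True.
Now (¬x6) is unsatisfied and unit — conflict.
So every satisfying assignment has x2 = False.

False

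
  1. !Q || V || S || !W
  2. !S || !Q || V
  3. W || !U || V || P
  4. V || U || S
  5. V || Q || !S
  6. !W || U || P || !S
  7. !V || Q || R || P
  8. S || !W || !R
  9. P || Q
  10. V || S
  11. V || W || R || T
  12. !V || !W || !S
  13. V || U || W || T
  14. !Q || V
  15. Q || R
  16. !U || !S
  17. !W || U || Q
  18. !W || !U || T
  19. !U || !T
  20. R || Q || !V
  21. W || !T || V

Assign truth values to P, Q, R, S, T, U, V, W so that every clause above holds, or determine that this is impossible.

P: false, Q: true, R: true, S: false, T: false, U: true, V: true, W: false

Branch on P: set P = false.
The clause (Q) is unit, so Q = true.
The clause (V) is unit, so V = true.
Branch on W: set W = false.
Branch on U: set U = true.
The clause (!S) is unit, so S = false.
The clause (!T) is unit, so T = false.
All clauses hold; R can take either value.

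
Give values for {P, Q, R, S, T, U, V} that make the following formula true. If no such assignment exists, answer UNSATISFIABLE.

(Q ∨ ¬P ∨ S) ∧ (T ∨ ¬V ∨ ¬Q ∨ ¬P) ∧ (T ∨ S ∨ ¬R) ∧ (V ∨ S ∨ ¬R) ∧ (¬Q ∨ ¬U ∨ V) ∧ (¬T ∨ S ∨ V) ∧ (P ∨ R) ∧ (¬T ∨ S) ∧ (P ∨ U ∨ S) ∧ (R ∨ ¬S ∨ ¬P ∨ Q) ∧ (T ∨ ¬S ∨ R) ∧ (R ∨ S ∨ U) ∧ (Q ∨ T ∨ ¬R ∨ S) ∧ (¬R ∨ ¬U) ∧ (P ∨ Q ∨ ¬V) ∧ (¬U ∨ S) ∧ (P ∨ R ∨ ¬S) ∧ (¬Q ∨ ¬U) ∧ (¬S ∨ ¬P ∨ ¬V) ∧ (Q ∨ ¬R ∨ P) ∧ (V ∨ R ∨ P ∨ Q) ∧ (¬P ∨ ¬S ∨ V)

P=False; Q=True; R=True; S=True; T=True; U=False; V=False

Try P = False.
(R) alone gives R = True.
(¬U) alone gives U = False.
(S) alone gives S = True.
(Q) alone gives Q = True.
No clause remains; T, V are free.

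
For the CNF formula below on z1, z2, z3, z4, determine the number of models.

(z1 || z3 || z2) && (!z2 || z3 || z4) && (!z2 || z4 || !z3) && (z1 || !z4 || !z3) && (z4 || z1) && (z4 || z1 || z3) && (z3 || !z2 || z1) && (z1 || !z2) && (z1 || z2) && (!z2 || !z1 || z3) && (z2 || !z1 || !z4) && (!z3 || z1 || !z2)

3

There are 2^4 = 16 truth assignments over (z1, z2, z3, z4).
Split on z1. With z1 = true, the clauses containing z1 are satisfied and !z1 drops from the rest; 3 of the 2^3 = 8 assignments to the other variables satisfy what remains.
With z1 = false, by the same count on the reduced clause set, 0 assignments work.
(One model: z1=T, z2=F, z3=F, z4=F.)
Total: 3 + 0 = 3.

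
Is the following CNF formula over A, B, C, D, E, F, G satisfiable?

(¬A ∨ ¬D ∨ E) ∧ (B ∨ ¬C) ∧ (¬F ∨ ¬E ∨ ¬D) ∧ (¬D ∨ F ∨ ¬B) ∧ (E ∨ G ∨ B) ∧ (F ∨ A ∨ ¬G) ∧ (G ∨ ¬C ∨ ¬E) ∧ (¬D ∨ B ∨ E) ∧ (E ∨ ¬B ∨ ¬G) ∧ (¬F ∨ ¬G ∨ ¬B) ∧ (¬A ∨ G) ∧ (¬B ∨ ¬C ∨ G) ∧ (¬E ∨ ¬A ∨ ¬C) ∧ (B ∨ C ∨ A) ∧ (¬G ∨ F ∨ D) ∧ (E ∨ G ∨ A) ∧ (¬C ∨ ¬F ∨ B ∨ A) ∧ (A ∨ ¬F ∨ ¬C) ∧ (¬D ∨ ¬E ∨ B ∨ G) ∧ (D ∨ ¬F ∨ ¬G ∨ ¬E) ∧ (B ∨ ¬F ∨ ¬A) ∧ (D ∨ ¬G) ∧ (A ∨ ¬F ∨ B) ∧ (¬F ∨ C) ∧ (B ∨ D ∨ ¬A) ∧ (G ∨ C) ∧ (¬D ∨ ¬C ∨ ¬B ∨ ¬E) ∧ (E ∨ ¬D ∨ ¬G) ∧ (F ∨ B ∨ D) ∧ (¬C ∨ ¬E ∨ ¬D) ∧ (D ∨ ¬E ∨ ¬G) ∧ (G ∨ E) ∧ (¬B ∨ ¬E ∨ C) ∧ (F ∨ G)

Yes, satisfiable

Branch on B: set B = False.
From the singleton clause (¬C), C = False.
From the singleton clause (A), A = True.
From the singleton clause (G), G = True.
From the singleton clause (¬F), F = False.
From the singleton clause (D), D = True.
From the singleton clause (E), E = True.
All clauses are satisfied.
A satisfying assignment: A ↦ True,  B ↦ False,  C ↦ False,  D ↦ True,  E ↦ True,  F ↦ False,  G ↦ True.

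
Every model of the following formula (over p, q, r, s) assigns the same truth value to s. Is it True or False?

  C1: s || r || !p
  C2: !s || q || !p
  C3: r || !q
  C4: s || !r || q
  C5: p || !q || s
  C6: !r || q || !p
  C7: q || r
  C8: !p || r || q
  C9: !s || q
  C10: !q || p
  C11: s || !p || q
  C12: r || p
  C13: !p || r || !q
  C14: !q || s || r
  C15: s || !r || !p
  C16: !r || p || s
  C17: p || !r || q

Suppose s = false.
Suppose r = true.
Unit clause (q) forces q = true.
Unit clause (p) forces p = true.
That conflicts with the unit clause (!p).
That branch fails; take r = false instead.
Unit clause (!p) forces p = false.
That conflicts with the unit clause (p).
Neither r = true nor r = false works.
So every satisfying assignment has s = True.

True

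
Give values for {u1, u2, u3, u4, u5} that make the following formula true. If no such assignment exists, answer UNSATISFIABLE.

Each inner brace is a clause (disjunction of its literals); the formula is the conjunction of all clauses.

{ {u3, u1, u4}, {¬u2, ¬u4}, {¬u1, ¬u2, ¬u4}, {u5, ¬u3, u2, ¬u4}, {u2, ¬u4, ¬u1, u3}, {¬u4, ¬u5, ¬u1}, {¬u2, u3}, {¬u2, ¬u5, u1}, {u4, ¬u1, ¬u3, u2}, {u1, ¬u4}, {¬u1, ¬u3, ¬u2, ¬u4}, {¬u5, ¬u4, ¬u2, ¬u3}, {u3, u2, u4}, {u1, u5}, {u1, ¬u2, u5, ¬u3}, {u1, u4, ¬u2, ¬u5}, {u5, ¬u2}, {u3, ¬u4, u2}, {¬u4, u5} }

Try u2 = True.
From the singleton clause (¬u4), u4 = False.
From the singleton clause (u3), u3 = True.
From the singleton clause (u5), u5 = True.
From the singleton clause (u1), u1 = True.
Every clause now holds.

u1=True; u2=True; u3=True; u4=False; u5=True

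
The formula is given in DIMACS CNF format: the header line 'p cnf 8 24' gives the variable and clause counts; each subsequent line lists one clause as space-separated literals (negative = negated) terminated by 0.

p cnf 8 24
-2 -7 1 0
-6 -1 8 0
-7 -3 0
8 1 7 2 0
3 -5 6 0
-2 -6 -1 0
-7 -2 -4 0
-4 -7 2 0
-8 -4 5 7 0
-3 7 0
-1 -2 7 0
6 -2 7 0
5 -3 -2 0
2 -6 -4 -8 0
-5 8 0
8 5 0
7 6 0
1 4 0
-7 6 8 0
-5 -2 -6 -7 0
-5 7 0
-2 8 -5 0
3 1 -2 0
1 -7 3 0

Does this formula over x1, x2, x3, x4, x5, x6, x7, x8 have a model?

Branch on x7: set x7 = True.
From the singleton clause (¬x3), x3 = False.
From the singleton clause (x1), x1 = True.
Branch on x6: set x6 = True.
From the singleton clause (x8), x8 = True.
From the singleton clause (¬x2), x2 = False.
From the singleton clause (¬x4), x4 = False.
All clauses hold; x5 can take either value.
A satisfying assignment: x1: True,  x2: False,  x3: False,  x4: False,  x5: False,  x6: True,  x7: True,  x8: True.

Yes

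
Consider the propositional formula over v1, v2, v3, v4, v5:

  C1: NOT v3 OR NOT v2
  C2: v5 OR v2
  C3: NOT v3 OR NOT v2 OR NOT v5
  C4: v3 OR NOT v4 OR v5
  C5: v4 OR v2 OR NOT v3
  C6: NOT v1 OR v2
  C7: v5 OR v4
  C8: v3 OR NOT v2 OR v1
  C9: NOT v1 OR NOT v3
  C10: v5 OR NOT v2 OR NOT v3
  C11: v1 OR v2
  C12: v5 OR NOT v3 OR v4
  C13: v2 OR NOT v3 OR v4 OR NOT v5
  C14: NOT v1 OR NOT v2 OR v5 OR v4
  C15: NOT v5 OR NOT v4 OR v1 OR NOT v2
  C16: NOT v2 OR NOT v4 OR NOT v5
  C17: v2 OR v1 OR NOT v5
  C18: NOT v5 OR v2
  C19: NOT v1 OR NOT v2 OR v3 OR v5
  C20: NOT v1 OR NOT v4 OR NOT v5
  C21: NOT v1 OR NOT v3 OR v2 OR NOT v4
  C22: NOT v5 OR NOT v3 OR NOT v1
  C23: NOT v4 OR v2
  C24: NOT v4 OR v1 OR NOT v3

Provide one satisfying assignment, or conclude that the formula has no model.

v1 ↦ true; v2 ↦ true; v3 ↦ false; v4 ↦ false; v5 ↦ true

Branch on v3: set v3 = false.
Branch on v5: set v5 = true.
From the singleton clause (v2), v2 = true.
From the singleton clause (v1), v1 = true.
From the singleton clause (NOT v4), v4 = false.
Every clause now holds.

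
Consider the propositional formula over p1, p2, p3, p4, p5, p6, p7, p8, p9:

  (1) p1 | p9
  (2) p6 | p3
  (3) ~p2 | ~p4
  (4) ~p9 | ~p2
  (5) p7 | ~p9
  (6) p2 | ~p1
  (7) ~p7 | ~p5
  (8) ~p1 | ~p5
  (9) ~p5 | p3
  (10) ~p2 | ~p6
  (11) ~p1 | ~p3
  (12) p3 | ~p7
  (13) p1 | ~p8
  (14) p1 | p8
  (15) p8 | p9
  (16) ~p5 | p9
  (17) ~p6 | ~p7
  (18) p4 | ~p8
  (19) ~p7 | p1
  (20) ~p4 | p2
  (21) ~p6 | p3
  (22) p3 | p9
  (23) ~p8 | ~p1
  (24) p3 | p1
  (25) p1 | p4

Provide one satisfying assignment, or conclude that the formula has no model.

UNSATISFIABLE

Branch on p1: set p1 = 1.
From the singleton clause (p2), p2 = 1.
From the singleton clause (~p4), p4 = 0.
From the singleton clause (~p9), p9 = 0.
From the singleton clause (~p5), p5 = 0.
From the singleton clause (~p6), p6 = 0.
From the singleton clause (p3), p3 = 1.
That conflicts with the unit clause (~p3).
That branch fails; take p1 = 0 instead.
From the singleton clause (p9), p9 = 1.
From the singleton clause (~p2), p2 = 0.
From the singleton clause (p7), p7 = 1.
That conflicts with the unit clause (~p7).
Either choice for p1 ends in contradiction.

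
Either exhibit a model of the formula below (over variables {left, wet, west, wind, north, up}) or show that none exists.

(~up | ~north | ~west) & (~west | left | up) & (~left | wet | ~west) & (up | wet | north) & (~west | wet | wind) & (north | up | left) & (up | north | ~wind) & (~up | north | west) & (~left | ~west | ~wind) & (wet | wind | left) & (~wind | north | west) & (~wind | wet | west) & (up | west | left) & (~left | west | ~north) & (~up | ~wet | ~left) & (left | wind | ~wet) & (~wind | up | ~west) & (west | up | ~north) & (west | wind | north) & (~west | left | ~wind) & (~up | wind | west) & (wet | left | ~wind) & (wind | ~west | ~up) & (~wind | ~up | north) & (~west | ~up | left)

left: 1, wet: 1, west: 1, wind: 0, north: 1, up: 0

Suppose up = 0.
Suppose west = 1.
From the singleton clause (left), left = 1.
From the singleton clause (wet), wet = 1.
From the singleton clause (~wind), wind = 0.
Every clause is now satisfied; north is unconstrained.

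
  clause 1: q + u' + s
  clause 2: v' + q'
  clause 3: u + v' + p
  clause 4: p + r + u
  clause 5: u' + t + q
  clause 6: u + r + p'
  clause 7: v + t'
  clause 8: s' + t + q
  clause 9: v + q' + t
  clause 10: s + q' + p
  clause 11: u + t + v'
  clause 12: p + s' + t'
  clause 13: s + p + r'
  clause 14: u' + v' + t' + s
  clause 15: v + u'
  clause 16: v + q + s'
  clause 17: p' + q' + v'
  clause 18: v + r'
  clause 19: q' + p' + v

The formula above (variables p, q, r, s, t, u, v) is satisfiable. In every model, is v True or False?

Suppose v = 0.
The clause (t') is unit, so t = 0.
The clause (q') is unit, so q = 0.
The clause (u') is unit, so u = 0.
The clause (s') is unit, so s = 0.
The clause (r') is unit, so r = 0.
The clause (p) is unit, so p = 1.
Now (p') is unsatisfied and unit — conflict.
So every satisfying assignment has v = True.

True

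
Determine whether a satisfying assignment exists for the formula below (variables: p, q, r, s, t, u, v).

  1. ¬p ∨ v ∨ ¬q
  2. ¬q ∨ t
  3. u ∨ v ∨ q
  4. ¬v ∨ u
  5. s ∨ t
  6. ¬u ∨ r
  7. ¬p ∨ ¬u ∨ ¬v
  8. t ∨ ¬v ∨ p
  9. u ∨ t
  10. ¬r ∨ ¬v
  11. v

The clause (v) is unit, so v = True.
The clause (u) is unit, so u = True.
The clause (r) is unit, so r = True.
But (¬r) is also a unit clause — contradiction.
No assignment satisfies every clause.

Unsatisfiable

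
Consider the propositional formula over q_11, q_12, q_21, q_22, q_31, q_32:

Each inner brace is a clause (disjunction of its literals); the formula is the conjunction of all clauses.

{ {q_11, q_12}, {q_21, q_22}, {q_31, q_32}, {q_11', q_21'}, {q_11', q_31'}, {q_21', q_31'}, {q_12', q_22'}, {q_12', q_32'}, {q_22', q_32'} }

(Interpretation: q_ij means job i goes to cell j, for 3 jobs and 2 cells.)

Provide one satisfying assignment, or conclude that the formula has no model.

Case q_11 = 1:
Unit clause (q_21') forces q_21 = 0.
Unit clause (q_22) forces q_22 = 1.
Unit clause (q_31') forces q_31 = 0.
Unit clause (q_32) forces q_32 = 1.
That conflicts with the unit clause (q_32').
That branch fails; take q_11 = 0 instead.
Unit clause (q_12) forces q_12 = 1.
Unit clause (q_22') forces q_22 = 0.
Unit clause (q_21) forces q_21 = 1.
Unit clause (q_31') forces q_31 = 0.
Unit clause (q_32) forces q_32 = 1.
That conflicts with the unit clause (q_32').
Either choice for q_11 ends in contradiction.

UNSATISFIABLE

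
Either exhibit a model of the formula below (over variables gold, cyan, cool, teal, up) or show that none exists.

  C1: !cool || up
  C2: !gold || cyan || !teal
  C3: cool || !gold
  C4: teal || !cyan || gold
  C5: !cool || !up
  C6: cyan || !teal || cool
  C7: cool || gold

Case cool = false:
(!gold) alone gives gold = false.
But (gold) is also a unit clause — contradiction.
Undo cool and try cool = true.
(up) alone gives up = true.
But (!up) is also a unit clause — contradiction.
Both values of cool lead to a conflict.

UNSATISFIABLE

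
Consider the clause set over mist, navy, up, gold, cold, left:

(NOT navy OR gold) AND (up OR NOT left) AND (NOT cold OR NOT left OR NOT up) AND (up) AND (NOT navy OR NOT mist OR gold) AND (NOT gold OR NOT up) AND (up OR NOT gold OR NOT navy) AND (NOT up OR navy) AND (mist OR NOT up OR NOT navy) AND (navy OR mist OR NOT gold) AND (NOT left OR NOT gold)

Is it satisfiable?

Unsatisfiable

(up) alone gives up = true.
(NOT gold) alone gives gold = false.
(NOT navy) alone gives navy = false.
Now (navy) is unsatisfied and unit — conflict.
No assignment satisfies every clause.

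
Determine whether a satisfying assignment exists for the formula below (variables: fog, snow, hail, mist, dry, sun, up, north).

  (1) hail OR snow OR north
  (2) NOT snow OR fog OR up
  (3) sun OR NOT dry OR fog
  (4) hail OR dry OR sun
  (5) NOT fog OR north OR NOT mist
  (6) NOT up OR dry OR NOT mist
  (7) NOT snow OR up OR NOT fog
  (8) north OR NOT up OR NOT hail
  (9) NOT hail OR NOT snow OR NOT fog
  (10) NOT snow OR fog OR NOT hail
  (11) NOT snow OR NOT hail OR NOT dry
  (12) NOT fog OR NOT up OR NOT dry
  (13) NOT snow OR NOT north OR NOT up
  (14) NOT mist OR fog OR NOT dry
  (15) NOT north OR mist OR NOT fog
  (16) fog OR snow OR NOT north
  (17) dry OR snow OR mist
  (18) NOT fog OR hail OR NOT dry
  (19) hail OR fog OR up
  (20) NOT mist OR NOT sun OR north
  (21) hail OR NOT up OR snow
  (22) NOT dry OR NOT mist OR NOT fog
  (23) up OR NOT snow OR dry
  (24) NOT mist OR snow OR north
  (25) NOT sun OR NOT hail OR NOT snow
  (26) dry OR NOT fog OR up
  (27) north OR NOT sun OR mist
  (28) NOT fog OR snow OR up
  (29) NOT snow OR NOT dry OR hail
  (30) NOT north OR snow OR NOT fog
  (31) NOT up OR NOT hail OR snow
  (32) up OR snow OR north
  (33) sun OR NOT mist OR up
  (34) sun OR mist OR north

Case hail = true:
Case north = true:
Case snow = false:
Unit clause (fog) forces fog = true.
Now (NOT fog) is unsatisfied and unit — conflict.
Undo snow and try snow = true.
Unit clause (NOT fog) forces fog = false.
Now (fog) is unsatisfied and unit — conflict.
Either choice for snow ends in contradiction.
Undo north and try north = false.
Unit clause (NOT up) forces up = false.
Unit clause (snow) forces snow = true.
Unit clause (fog) forces fog = true.
Now (NOT fog) is unsatisfied and unit — conflict.
Either choice for north ends in contradiction.
Undo hail and try hail = false.
Case snow = true:
Unit clause (NOT dry) forces dry = false.
Unit clause (sun) forces sun = true.
Unit clause (up) forces up = true.
Unit clause (NOT mist) forces mist = false.
Unit clause (NOT north) forces north = false.
Now (north) is unsatisfied and unit — conflict.
Undo snow and try snow = false.
Unit clause (north) forces north = true.
Unit clause (fog) forces fog = true.
Now (NOT fog) is unsatisfied and unit — conflict.
Either choice for snow ends in contradiction.
Either choice for hail ends in contradiction.
No assignment satisfies every clause.

No, unsatisfiable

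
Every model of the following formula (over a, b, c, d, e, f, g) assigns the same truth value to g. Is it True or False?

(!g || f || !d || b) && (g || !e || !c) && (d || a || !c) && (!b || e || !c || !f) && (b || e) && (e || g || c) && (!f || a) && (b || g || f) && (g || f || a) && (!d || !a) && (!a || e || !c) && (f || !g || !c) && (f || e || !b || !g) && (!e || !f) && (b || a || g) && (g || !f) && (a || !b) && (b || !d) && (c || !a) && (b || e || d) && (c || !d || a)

Suppose g = false.
The clause (!f) is unit, so f = false.
The clause (b) is unit, so b = true.
The clause (a) is unit, so a = true.
The clause (!d) is unit, so d = false.
The clause (c) is unit, so c = true.
The clause (!e) is unit, so e = false.
But (e) is also a unit clause — contradiction.
So every satisfying assignment has g = True.

True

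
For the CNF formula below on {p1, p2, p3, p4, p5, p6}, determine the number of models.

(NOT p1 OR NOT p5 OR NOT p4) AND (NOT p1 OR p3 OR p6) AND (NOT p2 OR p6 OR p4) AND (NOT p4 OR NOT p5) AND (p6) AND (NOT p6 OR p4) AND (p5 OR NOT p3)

4

There are 2^6 = 64 truth assignments over (p1, p2, p3, p4, p5, p6).
Split on p1. With p1 = true, the clauses containing p1 are satisfied and NOT p1 drops from the rest; 2 of the 2^5 = 32 assignments to the other variables satisfy what remains.
With p1 = false, by the same count on the reduced clause set, 2 assignments work.
(One model: p1=F, p2=F, p3=F, p4=T, p5=F, p6=T.)
Total: 2 + 2 = 4.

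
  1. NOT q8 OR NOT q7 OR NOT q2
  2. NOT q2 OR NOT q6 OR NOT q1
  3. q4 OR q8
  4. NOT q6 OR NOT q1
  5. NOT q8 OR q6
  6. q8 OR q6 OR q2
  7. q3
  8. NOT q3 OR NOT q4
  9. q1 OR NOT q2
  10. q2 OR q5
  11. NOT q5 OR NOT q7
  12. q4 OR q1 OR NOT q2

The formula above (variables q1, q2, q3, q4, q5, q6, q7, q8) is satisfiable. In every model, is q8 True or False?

True

Suppose q8 = false.
Unit clause (q4) forces q4 = true.
Unit clause (q3) forces q3 = true.
That conflicts with the unit clause (NOT q3).
So every satisfying assignment has q8 = True.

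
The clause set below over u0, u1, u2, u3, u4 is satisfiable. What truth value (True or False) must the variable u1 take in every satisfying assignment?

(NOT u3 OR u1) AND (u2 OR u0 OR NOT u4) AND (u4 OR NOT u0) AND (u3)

True

Suppose u1 = false.
Unit clause (NOT u3) forces u3 = false.
That conflicts with the unit clause (u3).
So every satisfying assignment has u1 = True.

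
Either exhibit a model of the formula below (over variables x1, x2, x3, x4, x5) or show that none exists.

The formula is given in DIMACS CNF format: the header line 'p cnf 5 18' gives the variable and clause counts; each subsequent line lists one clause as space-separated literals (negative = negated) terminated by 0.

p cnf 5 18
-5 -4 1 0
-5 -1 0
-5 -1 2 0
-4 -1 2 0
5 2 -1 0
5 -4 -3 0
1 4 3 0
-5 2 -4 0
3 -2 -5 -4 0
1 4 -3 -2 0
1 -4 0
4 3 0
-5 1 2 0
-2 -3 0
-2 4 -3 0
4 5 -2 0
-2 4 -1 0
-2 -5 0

Try x5 = False.
Try x2 = True.
Unit clause (¬x3) forces x3 = False.
Unit clause (x4) forces x4 = True.
Unit clause (x1) forces x1 = True.
This assignment satisfies each clause.

x1: True, x2: True, x3: False, x4: True, x5: False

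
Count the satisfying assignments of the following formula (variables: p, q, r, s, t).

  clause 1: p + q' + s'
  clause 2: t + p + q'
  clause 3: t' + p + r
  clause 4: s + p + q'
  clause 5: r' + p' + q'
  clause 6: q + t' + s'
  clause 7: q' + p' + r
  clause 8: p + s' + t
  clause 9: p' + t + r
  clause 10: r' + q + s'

6

There are 2^5 = 32 truth assignments over (p, q, r, s, t).
Split on p. With p = 1, the clauses containing p are satisfied and p' drops from the rest; 3 of the 2^4 = 16 assignments to the other variables satisfy what remains.
With p = 0, by the same count on the reduced clause set, 3 assignments work.
(One model: p=F, q=F, r=F, s=F, t=F.)
Total: 3 + 3 = 6.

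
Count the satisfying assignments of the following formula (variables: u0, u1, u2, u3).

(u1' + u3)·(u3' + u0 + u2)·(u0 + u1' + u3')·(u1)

2

There are 2^4 = 16 truth assignments over (u0, u1, u2, u3).
Split on u3. With u3 = 1, the clauses containing u3 are satisfied and u3' drops from the rest; 2 of the 2^3 = 8 assignments to the other variables satisfy what remains.
With u3 = 0, by the same count on the reduced clause set, 0 assignments work.
(One model: u0=T, u1=T, u2=F, u3=T.)
Total: 2 + 0 = 2.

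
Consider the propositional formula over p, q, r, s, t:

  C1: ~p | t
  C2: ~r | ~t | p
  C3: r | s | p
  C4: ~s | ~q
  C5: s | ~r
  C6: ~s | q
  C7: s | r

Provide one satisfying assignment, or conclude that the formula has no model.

UNSATISFIABLE

Case p = 0:
Case r = 0:
(s) alone gives s = 1.
(~q) alone gives q = 0.
Now (q) is unsatisfied and unit — conflict.
So r must be the other value — set r = 1.
(~t) alone gives t = 0.
(s) alone gives s = 1.
(~q) alone gives q = 0.
Now (q) is unsatisfied and unit — conflict.
Both values of r lead to a conflict.
So p must be the other value — set p = 1.
(t) alone gives t = 1.
Case s = 0:
(~r) alone gives r = 0.
Now (r) is unsatisfied and unit — conflict.
So s must be the other value — set s = 1.
(~q) alone gives q = 0.
Now (q) is unsatisfied and unit — conflict.
Both values of s lead to a conflict.
Both values of p lead to a conflict.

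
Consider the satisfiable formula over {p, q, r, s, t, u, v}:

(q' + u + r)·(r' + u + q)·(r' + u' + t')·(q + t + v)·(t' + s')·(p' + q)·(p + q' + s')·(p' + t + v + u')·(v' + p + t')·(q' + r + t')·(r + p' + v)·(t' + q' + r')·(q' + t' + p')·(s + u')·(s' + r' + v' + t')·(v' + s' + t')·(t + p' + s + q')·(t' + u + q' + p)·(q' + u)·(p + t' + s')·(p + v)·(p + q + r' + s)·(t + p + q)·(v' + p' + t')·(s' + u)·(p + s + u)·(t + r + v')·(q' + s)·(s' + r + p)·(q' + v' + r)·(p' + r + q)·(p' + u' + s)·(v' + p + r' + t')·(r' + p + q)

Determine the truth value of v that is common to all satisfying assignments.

Suppose v = 0.
Unit clause (p) forces p = 1.
Unit clause (q) forces q = 1.
Unit clause (r) forces r = 1.
Unit clause (t') forces t = 0.
Unit clause (u') forces u = 0.
But (u) is also a unit clause — contradiction.
So every satisfying assignment has v = True.

True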